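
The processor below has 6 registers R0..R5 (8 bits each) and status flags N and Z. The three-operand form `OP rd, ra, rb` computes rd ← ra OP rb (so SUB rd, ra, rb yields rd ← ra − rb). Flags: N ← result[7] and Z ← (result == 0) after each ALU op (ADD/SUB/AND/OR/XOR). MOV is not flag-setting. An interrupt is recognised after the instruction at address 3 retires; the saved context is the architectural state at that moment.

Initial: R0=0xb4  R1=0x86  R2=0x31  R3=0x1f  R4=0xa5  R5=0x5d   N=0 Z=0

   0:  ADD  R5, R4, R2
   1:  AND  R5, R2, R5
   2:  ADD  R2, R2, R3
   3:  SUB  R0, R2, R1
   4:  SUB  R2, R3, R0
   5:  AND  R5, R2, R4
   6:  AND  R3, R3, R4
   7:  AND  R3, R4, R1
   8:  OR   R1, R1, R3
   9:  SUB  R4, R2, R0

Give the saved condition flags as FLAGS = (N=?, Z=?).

FLAGS = (N=1, Z=0)

after  0: R0=0xb4 R1=0x86 R2=0x31 R3=0x1f R4=0xa5 R5=0xd6  N=1 Z=0
after  1: R0=0xb4 R1=0x86 R2=0x31 R3=0x1f R4=0xa5 R5=0x10  N=0 Z=0
after  2: R0=0xb4 R1=0x86 R2=0x50 R3=0x1f R4=0xa5 R5=0x10  N=0 Z=0
after  3: R0=0xca R1=0x86 R2=0x50 R3=0x1f R4=0xa5 R5=0x10  N=1 Z=0
-- IRQ taken; context saved, return-PC = 4 --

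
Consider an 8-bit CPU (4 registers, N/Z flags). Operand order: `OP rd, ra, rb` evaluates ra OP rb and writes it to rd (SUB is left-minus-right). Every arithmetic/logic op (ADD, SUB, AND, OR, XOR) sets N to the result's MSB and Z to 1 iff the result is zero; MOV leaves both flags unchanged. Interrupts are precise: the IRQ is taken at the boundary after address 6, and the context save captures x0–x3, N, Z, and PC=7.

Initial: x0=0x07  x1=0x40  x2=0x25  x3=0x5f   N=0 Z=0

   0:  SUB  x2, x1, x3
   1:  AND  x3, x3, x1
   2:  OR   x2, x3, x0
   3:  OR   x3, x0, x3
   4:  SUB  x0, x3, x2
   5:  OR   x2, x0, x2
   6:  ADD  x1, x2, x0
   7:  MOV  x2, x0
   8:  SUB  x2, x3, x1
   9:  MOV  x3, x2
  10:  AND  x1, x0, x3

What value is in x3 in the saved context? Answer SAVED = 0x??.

after  0: x0=0x07 x1=0x40 x2=0xe1 x3=0x5f  N=1 Z=0
after  1: x0=0x07 x1=0x40 x2=0xe1 x3=0x40  N=0 Z=0
after  2: x0=0x07 x1=0x40 x2=0x47 x3=0x40  N=0 Z=0
after  3: x0=0x07 x1=0x40 x2=0x47 x3=0x47  N=0 Z=0
after  4: x0=0x00 x1=0x40 x2=0x47 x3=0x47  N=0 Z=1
after  5: x0=0x00 x1=0x40 x2=0x47 x3=0x47  N=0 Z=0
after  6: x0=0x00 x1=0x47 x2=0x47 x3=0x47  N=0 Z=0
-- IRQ taken; context saved, return-PC = 7 --

SAVED = 0x47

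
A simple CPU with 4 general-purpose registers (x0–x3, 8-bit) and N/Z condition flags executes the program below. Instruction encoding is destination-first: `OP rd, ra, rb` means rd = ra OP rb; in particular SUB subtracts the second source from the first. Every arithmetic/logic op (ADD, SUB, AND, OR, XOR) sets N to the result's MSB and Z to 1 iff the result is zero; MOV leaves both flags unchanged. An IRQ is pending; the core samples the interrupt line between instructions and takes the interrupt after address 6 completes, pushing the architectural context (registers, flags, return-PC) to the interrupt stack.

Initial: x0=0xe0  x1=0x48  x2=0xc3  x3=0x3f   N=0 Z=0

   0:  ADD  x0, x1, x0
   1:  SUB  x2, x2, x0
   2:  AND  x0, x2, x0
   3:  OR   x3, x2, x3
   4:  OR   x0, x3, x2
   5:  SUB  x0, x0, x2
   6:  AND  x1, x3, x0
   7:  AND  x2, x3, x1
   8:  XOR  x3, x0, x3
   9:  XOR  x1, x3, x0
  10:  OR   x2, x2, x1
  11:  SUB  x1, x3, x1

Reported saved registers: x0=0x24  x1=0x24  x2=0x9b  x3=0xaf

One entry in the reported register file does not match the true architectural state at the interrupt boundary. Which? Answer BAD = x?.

BAD = x3

after  0: x0=0x28 x1=0x48 x2=0xc3 x3=0x3f  N=0 Z=0
after  1: x0=0x28 x1=0x48 x2=0x9b x3=0x3f  N=1 Z=0
after  2: x0=0x08 x1=0x48 x2=0x9b x3=0x3f  N=0 Z=0
after  3: x0=0x08 x1=0x48 x2=0x9b x3=0xbf  N=1 Z=0
after  4: x0=0xbf x1=0x48 x2=0x9b x3=0xbf  N=1 Z=0
after  5: x0=0x24 x1=0x48 x2=0x9b x3=0xbf  N=0 Z=0
after  6: x0=0x24 x1=0x24 x2=0x9b x3=0xbf  N=0 Z=0
-- IRQ taken; context saved, return-PC = 7 --
mismatch: x3: reported 0xaf vs actual 0xbf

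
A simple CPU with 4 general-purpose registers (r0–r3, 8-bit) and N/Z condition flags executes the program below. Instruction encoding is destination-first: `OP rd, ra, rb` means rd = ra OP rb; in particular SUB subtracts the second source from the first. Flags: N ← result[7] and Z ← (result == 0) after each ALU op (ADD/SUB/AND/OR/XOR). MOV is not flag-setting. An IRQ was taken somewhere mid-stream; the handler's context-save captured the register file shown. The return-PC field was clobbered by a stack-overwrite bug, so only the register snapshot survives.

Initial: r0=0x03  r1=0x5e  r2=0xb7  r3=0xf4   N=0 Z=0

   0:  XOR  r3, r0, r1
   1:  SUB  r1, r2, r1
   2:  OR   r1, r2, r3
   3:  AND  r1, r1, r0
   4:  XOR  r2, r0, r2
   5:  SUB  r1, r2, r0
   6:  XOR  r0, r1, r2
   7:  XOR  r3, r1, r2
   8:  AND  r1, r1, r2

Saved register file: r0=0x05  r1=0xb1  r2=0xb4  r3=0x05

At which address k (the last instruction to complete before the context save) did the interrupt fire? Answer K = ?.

after  0: r0=0x03 r1=0x5e r2=0xb7 r3=0x5d  N=0 Z=0
after  1: r0=0x03 r1=0x59 r2=0xb7 r3=0x5d  N=0 Z=0
after  2: r0=0x03 r1=0xff r2=0xb7 r3=0x5d  N=1 Z=0
after  3: r0=0x03 r1=0x03 r2=0xb7 r3=0x5d  N=0 Z=0
after  4: r0=0x03 r1=0x03 r2=0xb4 r3=0x5d  N=1 Z=0
after  5: r0=0x03 r1=0xb1 r2=0xb4 r3=0x5d  N=1 Z=0
after  6: r0=0x05 r1=0xb1 r2=0xb4 r3=0x5d  N=0 Z=0
after  7: r0=0x05 r1=0xb1 r2=0xb4 r3=0x05  N=0 Z=0
-- IRQ taken; context saved, return-PC = 8 --

K = 7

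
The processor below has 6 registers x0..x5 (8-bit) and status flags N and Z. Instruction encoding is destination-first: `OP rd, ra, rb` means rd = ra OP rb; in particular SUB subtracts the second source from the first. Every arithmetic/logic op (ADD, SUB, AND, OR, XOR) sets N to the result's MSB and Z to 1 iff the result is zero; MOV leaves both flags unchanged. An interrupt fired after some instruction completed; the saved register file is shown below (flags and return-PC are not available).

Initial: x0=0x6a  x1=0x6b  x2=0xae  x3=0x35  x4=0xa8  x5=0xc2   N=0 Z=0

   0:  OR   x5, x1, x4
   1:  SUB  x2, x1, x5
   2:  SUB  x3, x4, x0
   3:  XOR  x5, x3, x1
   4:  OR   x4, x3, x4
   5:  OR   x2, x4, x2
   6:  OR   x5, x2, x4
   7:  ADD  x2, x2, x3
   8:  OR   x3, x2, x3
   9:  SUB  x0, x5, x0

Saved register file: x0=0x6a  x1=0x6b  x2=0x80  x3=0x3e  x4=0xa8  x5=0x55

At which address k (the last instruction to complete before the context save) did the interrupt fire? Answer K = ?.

K = 3

after  0: x0=0x6a x1=0x6b x2=0xae x3=0x35 x4=0xa8 x5=0xeb  N=1 Z=0
after  1: x0=0x6a x1=0x6b x2=0x80 x3=0x35 x4=0xa8 x5=0xeb  N=1 Z=0
after  2: x0=0x6a x1=0x6b x2=0x80 x3=0x3e x4=0xa8 x5=0xeb  N=0 Z=0
after  3: x0=0x6a x1=0x6b x2=0x80 x3=0x3e x4=0xa8 x5=0x55  N=0 Z=0
-- IRQ taken; context saved, return-PC = 4 --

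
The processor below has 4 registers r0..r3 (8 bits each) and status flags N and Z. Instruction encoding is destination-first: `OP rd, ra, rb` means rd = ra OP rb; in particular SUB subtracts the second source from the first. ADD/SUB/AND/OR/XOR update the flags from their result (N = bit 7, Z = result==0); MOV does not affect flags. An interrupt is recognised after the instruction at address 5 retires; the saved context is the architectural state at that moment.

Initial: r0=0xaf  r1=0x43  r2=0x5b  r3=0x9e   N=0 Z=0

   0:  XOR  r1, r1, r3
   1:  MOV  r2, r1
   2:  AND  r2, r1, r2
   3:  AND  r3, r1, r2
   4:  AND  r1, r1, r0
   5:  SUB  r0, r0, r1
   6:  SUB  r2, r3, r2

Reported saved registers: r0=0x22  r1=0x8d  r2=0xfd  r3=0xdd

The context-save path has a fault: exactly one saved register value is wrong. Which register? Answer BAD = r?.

after  0: r0=0xaf r1=0xdd r2=0x5b r3=0x9e  N=1 Z=0
after  1: r0=0xaf r1=0xdd r2=0xdd r3=0x9e  N=1 Z=0
after  2: r0=0xaf r1=0xdd r2=0xdd r3=0x9e  N=1 Z=0
after  3: r0=0xaf r1=0xdd r2=0xdd r3=0xdd  N=1 Z=0
after  4: r0=0xaf r1=0x8d r2=0xdd r3=0xdd  N=1 Z=0
after  5: r0=0x22 r1=0x8d r2=0xdd r3=0xdd  N=0 Z=0
-- IRQ taken; context saved, return-PC = 6 --
mismatch: r2: reported 0xfd vs actual 0xdd

BAD = r2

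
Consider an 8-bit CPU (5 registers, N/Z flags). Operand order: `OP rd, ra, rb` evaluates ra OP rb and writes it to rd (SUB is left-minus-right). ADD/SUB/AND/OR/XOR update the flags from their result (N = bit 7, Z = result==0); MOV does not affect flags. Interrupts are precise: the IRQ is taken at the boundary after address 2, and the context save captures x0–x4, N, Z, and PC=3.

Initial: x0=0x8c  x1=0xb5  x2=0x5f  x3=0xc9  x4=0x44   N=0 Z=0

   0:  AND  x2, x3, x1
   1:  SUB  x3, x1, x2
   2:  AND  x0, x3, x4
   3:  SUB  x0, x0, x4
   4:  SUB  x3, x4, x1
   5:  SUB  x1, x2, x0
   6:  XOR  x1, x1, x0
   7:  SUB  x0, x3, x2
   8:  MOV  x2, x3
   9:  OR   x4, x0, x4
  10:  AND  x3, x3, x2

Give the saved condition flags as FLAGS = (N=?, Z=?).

after  0: x0=0x8c x1=0xb5 x2=0x81 x3=0xc9 x4=0x44  N=1 Z=0
after  1: x0=0x8c x1=0xb5 x2=0x81 x3=0x34 x4=0x44  N=0 Z=0
after  2: x0=0x04 x1=0xb5 x2=0x81 x3=0x34 x4=0x44  N=0 Z=0
-- IRQ taken; context saved, return-PC = 3 --

FLAGS = (N=0, Z=0)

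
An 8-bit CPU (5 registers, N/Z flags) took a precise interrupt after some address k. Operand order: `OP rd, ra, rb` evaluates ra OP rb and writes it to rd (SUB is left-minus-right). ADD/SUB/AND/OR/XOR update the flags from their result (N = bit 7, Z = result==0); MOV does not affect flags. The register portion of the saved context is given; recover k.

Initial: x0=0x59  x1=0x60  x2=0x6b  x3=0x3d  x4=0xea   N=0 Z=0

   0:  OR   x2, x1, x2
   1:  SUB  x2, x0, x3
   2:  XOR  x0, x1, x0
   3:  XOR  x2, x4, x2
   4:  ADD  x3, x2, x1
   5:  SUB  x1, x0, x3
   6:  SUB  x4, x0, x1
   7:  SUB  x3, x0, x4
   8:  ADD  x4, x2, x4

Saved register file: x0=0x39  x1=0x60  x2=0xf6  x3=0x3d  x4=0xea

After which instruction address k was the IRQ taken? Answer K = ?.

after  0: x0=0x59 x1=0x60 x2=0x6b x3=0x3d x4=0xea  N=0 Z=0
after  1: x0=0x59 x1=0x60 x2=0x1c x3=0x3d x4=0xea  N=0 Z=0
after  2: x0=0x39 x1=0x60 x2=0x1c x3=0x3d x4=0xea  N=0 Z=0
after  3: x0=0x39 x1=0x60 x2=0xf6 x3=0x3d x4=0xea  N=1 Z=0
-- IRQ taken; context saved, return-PC = 4 --

K = 3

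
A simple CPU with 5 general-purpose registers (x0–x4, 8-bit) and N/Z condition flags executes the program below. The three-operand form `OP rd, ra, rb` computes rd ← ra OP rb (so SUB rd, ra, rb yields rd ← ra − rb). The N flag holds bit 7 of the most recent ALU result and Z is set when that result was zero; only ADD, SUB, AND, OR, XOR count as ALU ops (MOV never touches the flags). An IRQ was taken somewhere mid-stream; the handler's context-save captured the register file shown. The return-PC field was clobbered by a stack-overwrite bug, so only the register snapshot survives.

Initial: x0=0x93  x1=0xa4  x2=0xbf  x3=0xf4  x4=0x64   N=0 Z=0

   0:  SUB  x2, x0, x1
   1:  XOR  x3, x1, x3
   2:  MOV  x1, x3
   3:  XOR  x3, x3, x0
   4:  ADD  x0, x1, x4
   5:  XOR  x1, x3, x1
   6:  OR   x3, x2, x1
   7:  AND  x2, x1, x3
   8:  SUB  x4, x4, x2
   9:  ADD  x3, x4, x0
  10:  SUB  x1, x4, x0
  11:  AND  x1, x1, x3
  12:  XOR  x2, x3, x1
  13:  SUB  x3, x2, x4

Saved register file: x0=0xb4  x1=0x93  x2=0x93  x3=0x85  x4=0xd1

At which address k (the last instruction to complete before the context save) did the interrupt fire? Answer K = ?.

after  0: x0=0x93 x1=0xa4 x2=0xef x3=0xf4 x4=0x64  N=1 Z=0
after  1: x0=0x93 x1=0xa4 x2=0xef x3=0x50 x4=0x64  N=0 Z=0
after  2: x0=0x93 x1=0x50 x2=0xef x3=0x50 x4=0x64  N=0 Z=0
after  3: x0=0x93 x1=0x50 x2=0xef x3=0xc3 x4=0x64  N=1 Z=0
after  4: x0=0xb4 x1=0x50 x2=0xef x3=0xc3 x4=0x64  N=1 Z=0
after  5: x0=0xb4 x1=0x93 x2=0xef x3=0xc3 x4=0x64  N=1 Z=0
after  6: x0=0xb4 x1=0x93 x2=0xef x3=0xff x4=0x64  N=1 Z=0
after  7: x0=0xb4 x1=0x93 x2=0x93 x3=0xff x4=0x64  N=1 Z=0
after  8: x0=0xb4 x1=0x93 x2=0x93 x3=0xff x4=0xd1  N=1 Z=0
after  9: x0=0xb4 x1=0x93 x2=0x93 x3=0x85 x4=0xd1  N=1 Z=0
-- IRQ taken; context saved, return-PC = 10 --

K = 9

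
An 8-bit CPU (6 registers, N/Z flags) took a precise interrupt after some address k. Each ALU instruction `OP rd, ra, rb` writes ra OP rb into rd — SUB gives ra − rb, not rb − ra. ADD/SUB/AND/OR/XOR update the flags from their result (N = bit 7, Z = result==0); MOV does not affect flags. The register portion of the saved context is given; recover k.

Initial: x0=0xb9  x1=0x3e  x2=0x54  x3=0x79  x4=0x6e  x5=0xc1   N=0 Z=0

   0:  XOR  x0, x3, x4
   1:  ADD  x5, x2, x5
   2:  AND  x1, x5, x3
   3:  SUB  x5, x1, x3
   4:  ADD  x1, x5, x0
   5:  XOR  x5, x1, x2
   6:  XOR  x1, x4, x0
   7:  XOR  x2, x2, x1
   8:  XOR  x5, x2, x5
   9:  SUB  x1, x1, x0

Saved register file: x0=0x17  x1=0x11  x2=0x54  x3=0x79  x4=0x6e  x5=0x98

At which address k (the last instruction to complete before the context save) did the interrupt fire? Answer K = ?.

K = 3

after  0: x0=0x17 x1=0x3e x2=0x54 x3=0x79 x4=0x6e x5=0xc1  N=0 Z=0
after  1: x0=0x17 x1=0x3e x2=0x54 x3=0x79 x4=0x6e x5=0x15  N=0 Z=0
after  2: x0=0x17 x1=0x11 x2=0x54 x3=0x79 x4=0x6e x5=0x15  N=0 Z=0
after  3: x0=0x17 x1=0x11 x2=0x54 x3=0x79 x4=0x6e x5=0x98  N=1 Z=0
-- IRQ taken; context saved, return-PC = 4 --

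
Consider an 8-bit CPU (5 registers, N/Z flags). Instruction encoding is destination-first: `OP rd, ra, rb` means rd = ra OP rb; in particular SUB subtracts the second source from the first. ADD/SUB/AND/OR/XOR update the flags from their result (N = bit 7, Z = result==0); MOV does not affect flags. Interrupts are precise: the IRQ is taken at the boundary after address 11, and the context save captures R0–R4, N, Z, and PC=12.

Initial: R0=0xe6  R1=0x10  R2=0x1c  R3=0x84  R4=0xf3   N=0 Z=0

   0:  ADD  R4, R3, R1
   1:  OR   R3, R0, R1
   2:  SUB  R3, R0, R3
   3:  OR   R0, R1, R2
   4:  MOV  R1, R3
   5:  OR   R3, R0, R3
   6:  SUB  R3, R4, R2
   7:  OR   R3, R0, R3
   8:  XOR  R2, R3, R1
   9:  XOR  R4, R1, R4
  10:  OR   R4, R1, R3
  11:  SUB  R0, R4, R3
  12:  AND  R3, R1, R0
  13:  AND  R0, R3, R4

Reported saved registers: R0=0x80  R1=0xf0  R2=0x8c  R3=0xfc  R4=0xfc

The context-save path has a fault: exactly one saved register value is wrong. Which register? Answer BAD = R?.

after  0: R0=0xe6 R1=0x10 R2=0x1c R3=0x84 R4=0x94  N=1 Z=0
after  1: R0=0xe6 R1=0x10 R2=0x1c R3=0xf6 R4=0x94  N=1 Z=0
after  2: R0=0xe6 R1=0x10 R2=0x1c R3=0xf0 R4=0x94  N=1 Z=0
after  3: R0=0x1c R1=0x10 R2=0x1c R3=0xf0 R4=0x94  N=0 Z=0
after  4: R0=0x1c R1=0xf0 R2=0x1c R3=0xf0 R4=0x94  N=0 Z=0
after  5: R0=0x1c R1=0xf0 R2=0x1c R3=0xfc R4=0x94  N=1 Z=0
after  6: R0=0x1c R1=0xf0 R2=0x1c R3=0x78 R4=0x94  N=0 Z=0
after  7: R0=0x1c R1=0xf0 R2=0x1c R3=0x7c R4=0x94  N=0 Z=0
after  8: R0=0x1c R1=0xf0 R2=0x8c R3=0x7c R4=0x94  N=1 Z=0
after  9: R0=0x1c R1=0xf0 R2=0x8c R3=0x7c R4=0x64  N=0 Z=0
after 10: R0=0x1c R1=0xf0 R2=0x8c R3=0x7c R4=0xfc  N=1 Z=0
after 11: R0=0x80 R1=0xf0 R2=0x8c R3=0x7c R4=0xfc  N=1 Z=0
-- IRQ taken; context saved, return-PC = 12 --
mismatch: R3: reported 0xfc vs actual 0x7c

BAD = R3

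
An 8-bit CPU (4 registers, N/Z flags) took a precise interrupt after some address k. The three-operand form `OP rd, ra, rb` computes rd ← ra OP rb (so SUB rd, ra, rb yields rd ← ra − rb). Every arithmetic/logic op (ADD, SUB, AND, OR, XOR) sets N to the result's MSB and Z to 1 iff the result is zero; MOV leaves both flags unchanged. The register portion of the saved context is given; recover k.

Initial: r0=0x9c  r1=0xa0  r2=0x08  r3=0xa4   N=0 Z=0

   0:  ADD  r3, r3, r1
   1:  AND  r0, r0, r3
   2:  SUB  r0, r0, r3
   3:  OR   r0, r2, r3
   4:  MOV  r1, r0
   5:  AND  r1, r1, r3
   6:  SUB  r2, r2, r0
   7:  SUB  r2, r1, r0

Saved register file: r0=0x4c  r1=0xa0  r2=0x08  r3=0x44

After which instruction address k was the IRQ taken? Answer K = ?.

K = 3

after  0: r0=0x9c r1=0xa0 r2=0x08 r3=0x44  N=0 Z=0
after  1: r0=0x04 r1=0xa0 r2=0x08 r3=0x44  N=0 Z=0
after  2: r0=0xc0 r1=0xa0 r2=0x08 r3=0x44  N=1 Z=0
after  3: r0=0x4c r1=0xa0 r2=0x08 r3=0x44  N=0 Z=0
-- IRQ taken; context saved, return-PC = 4 --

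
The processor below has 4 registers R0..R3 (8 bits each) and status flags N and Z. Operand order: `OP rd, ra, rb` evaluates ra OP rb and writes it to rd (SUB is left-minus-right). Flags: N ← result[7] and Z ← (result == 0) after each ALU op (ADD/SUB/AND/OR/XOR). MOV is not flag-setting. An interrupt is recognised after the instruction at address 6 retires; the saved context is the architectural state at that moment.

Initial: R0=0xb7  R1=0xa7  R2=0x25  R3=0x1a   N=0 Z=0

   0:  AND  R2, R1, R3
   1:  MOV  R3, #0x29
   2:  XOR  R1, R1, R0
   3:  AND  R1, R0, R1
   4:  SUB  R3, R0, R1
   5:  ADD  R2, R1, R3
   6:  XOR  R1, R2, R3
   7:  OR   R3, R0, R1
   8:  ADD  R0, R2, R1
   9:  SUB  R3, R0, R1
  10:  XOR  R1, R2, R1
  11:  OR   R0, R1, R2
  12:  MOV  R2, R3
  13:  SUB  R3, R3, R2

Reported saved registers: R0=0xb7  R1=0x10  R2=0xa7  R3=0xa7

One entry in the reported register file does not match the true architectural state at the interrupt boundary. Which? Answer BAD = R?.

BAD = R2

after  0: R0=0xb7 R1=0xa7 R2=0x02 R3=0x1a  N=0 Z=0
after  1: R0=0xb7 R1=0xa7 R2=0x02 R3=0x29  N=0 Z=0
after  2: R0=0xb7 R1=0x10 R2=0x02 R3=0x29  N=0 Z=0
after  3: R0=0xb7 R1=0x10 R2=0x02 R3=0x29  N=0 Z=0
after  4: R0=0xb7 R1=0x10 R2=0x02 R3=0xa7  N=1 Z=0
after  5: R0=0xb7 R1=0x10 R2=0xb7 R3=0xa7  N=1 Z=0
after  6: R0=0xb7 R1=0x10 R2=0xb7 R3=0xa7  N=0 Z=0
-- IRQ taken; context saved, return-PC = 7 --
mismatch: R2: reported 0xa7 vs actual 0xb7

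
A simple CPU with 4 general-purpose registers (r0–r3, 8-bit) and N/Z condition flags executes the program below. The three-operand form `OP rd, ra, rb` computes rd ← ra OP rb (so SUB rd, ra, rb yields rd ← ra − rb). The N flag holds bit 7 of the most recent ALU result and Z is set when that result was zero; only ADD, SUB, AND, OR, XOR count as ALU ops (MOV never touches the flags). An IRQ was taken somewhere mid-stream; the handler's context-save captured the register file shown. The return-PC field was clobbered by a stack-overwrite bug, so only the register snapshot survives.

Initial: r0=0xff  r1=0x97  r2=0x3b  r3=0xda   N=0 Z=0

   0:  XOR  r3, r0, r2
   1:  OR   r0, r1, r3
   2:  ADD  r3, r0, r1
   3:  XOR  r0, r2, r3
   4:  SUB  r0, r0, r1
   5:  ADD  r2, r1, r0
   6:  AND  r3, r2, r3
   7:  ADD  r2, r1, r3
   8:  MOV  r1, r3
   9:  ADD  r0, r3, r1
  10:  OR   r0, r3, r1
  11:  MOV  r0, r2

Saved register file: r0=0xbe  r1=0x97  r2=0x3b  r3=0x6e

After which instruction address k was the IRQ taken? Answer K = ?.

K = 4

after  0: r0=0xff r1=0x97 r2=0x3b r3=0xc4  N=1 Z=0
after  1: r0=0xd7 r1=0x97 r2=0x3b r3=0xc4  N=1 Z=0
after  2: r0=0xd7 r1=0x97 r2=0x3b r3=0x6e  N=0 Z=0
after  3: r0=0x55 r1=0x97 r2=0x3b r3=0x6e  N=0 Z=0
after  4: r0=0xbe r1=0x97 r2=0x3b r3=0x6e  N=1 Z=0
-- IRQ taken; context saved, return-PC = 5 --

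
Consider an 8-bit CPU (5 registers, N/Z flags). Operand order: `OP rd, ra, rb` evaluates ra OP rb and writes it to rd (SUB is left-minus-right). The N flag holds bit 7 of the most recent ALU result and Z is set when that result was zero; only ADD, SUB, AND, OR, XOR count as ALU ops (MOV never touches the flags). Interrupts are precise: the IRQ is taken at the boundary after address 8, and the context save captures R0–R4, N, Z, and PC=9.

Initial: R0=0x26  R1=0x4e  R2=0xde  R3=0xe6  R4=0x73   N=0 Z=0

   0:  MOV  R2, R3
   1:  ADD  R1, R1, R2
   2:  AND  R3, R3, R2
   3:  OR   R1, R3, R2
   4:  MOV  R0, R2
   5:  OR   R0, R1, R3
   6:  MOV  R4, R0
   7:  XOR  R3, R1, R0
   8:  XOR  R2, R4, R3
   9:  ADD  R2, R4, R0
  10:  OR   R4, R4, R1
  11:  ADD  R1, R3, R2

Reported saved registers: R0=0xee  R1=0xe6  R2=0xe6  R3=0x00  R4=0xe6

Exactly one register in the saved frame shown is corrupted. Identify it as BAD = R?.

BAD = R0

after  0: R0=0x26 R1=0x4e R2=0xe6 R3=0xe6 R4=0x73  N=0 Z=0
after  1: R0=0x26 R1=0x34 R2=0xe6 R3=0xe6 R4=0x73  N=0 Z=0
after  2: R0=0x26 R1=0x34 R2=0xe6 R3=0xe6 R4=0x73  N=1 Z=0
after  3: R0=0x26 R1=0xe6 R2=0xe6 R3=0xe6 R4=0x73  N=1 Z=0
after  4: R0=0xe6 R1=0xe6 R2=0xe6 R3=0xe6 R4=0x73  N=1 Z=0
after  5: R0=0xe6 R1=0xe6 R2=0xe6 R3=0xe6 R4=0x73  N=1 Z=0
after  6: R0=0xe6 R1=0xe6 R2=0xe6 R3=0xe6 R4=0xe6  N=1 Z=0
after  7: R0=0xe6 R1=0xe6 R2=0xe6 R3=0x00 R4=0xe6  N=0 Z=1
after  8: R0=0xe6 R1=0xe6 R2=0xe6 R3=0x00 R4=0xe6  N=1 Z=0
-- IRQ taken; context saved, return-PC = 9 --
mismatch: R0: reported 0xee vs actual 0xe6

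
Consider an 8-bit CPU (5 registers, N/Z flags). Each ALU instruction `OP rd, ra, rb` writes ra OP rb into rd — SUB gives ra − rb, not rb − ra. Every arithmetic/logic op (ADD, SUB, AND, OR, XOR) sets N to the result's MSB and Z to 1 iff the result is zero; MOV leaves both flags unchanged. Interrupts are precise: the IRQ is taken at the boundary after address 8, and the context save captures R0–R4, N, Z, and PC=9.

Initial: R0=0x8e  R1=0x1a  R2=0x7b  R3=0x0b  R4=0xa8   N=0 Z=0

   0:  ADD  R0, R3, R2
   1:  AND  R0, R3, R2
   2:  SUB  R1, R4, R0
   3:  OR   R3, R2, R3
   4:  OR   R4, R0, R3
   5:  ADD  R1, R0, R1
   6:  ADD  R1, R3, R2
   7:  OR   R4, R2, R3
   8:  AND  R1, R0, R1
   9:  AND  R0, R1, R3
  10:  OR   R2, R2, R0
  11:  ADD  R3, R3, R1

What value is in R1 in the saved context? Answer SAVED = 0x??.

after  0: R0=0x86 R1=0x1a R2=0x7b R3=0x0b R4=0xa8  N=1 Z=0
after  1: R0=0x0b R1=0x1a R2=0x7b R3=0x0b R4=0xa8  N=0 Z=0
after  2: R0=0x0b R1=0x9d R2=0x7b R3=0x0b R4=0xa8  N=1 Z=0
after  3: R0=0x0b R1=0x9d R2=0x7b R3=0x7b R4=0xa8  N=0 Z=0
after  4: R0=0x0b R1=0x9d R2=0x7b R3=0x7b R4=0x7b  N=0 Z=0
after  5: R0=0x0b R1=0xa8 R2=0x7b R3=0x7b R4=0x7b  N=1 Z=0
after  6: R0=0x0b R1=0xf6 R2=0x7b R3=0x7b R4=0x7b  N=1 Z=0
after  7: R0=0x0b R1=0xf6 R2=0x7b R3=0x7b R4=0x7b  N=0 Z=0
after  8: R0=0x0b R1=0x02 R2=0x7b R3=0x7b R4=0x7b  N=0 Z=0
-- IRQ taken; context saved, return-PC = 9 --

SAVED = 0x02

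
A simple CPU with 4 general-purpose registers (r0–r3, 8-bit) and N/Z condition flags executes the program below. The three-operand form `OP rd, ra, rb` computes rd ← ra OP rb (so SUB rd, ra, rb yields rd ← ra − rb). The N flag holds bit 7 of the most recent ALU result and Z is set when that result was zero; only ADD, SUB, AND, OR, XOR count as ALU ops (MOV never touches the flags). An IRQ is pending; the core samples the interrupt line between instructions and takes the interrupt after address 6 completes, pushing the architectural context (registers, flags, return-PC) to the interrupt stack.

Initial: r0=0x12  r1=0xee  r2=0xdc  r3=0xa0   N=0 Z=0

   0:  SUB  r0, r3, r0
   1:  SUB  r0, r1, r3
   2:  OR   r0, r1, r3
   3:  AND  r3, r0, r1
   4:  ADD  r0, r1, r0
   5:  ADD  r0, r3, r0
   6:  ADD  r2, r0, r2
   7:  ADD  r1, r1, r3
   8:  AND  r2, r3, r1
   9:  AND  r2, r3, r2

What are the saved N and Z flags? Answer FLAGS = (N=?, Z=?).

after  0: r0=0x8e r1=0xee r2=0xdc r3=0xa0  N=1 Z=0
after  1: r0=0x4e r1=0xee r2=0xdc r3=0xa0  N=0 Z=0
after  2: r0=0xee r1=0xee r2=0xdc r3=0xa0  N=1 Z=0
after  3: r0=0xee r1=0xee r2=0xdc r3=0xee  N=1 Z=0
after  4: r0=0xdc r1=0xee r2=0xdc r3=0xee  N=1 Z=0
after  5: r0=0xca r1=0xee r2=0xdc r3=0xee  N=1 Z=0
after  6: r0=0xca r1=0xee r2=0xa6 r3=0xee  N=1 Z=0
-- IRQ taken; context saved, return-PC = 7 --

FLAGS = (N=1, Z=0)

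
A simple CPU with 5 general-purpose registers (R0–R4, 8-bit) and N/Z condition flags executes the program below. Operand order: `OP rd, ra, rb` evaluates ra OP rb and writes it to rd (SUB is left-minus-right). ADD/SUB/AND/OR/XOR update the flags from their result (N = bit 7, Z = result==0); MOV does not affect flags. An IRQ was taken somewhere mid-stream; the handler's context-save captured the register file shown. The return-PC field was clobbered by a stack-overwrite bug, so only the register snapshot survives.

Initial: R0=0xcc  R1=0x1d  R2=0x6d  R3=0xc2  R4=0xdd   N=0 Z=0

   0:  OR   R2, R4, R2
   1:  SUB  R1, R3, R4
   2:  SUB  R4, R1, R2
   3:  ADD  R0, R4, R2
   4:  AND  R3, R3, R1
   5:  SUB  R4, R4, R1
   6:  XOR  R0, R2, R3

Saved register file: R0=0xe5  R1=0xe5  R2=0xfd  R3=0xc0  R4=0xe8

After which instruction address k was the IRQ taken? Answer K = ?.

after  0: R0=0xcc R1=0x1d R2=0xfd R3=0xc2 R4=0xdd  N=1 Z=0
after  1: R0=0xcc R1=0xe5 R2=0xfd R3=0xc2 R4=0xdd  N=1 Z=0
after  2: R0=0xcc R1=0xe5 R2=0xfd R3=0xc2 R4=0xe8  N=1 Z=0
after  3: R0=0xe5 R1=0xe5 R2=0xfd R3=0xc2 R4=0xe8  N=1 Z=0
after  4: R0=0xe5 R1=0xe5 R2=0xfd R3=0xc0 R4=0xe8  N=1 Z=0
-- IRQ taken; context saved, return-PC = 5 --

K = 4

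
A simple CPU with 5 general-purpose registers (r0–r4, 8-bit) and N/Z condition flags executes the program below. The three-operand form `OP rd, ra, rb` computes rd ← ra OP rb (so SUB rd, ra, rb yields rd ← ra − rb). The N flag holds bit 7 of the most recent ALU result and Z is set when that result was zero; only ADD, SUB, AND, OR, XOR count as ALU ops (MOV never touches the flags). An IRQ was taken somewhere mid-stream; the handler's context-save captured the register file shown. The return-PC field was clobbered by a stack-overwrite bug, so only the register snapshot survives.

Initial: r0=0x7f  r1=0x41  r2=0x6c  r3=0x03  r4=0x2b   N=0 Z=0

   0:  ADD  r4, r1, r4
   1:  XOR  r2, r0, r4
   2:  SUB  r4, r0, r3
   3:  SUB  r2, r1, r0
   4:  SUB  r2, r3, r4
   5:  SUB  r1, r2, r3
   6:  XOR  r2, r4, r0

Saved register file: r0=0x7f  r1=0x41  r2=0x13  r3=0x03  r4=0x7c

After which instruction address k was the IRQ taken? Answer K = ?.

K = 2

after  0: r0=0x7f r1=0x41 r2=0x6c r3=0x03 r4=0x6c  N=0 Z=0
after  1: r0=0x7f r1=0x41 r2=0x13 r3=0x03 r4=0x6c  N=0 Z=0
after  2: r0=0x7f r1=0x41 r2=0x13 r3=0x03 r4=0x7c  N=0 Z=0
-- IRQ taken; context saved, return-PC = 3 --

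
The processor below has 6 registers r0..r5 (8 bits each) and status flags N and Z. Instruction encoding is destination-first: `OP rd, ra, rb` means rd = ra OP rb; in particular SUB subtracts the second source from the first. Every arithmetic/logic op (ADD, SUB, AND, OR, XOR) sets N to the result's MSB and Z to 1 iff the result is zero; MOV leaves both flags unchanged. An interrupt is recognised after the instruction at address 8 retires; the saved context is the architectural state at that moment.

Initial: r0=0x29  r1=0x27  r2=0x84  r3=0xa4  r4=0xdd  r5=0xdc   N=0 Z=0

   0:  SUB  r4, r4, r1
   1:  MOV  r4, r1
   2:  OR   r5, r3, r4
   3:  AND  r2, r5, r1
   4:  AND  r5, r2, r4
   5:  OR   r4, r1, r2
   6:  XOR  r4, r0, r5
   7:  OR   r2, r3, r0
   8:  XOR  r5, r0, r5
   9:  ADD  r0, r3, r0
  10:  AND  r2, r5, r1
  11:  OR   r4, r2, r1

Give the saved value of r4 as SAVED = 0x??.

SAVED = 0x0e

after  0: r0=0x29 r1=0x27 r2=0x84 r3=0xa4 r4=0xb6 r5=0xdc  N=1 Z=0
after  1: r0=0x29 r1=0x27 r2=0x84 r3=0xa4 r4=0x27 r5=0xdc  N=1 Z=0
after  2: r0=0x29 r1=0x27 r2=0x84 r3=0xa4 r4=0x27 r5=0xa7  N=1 Z=0
after  3: r0=0x29 r1=0x27 r2=0x27 r3=0xa4 r4=0x27 r5=0xa7  N=0 Z=0
after  4: r0=0x29 r1=0x27 r2=0x27 r3=0xa4 r4=0x27 r5=0x27  N=0 Z=0
after  5: r0=0x29 r1=0x27 r2=0x27 r3=0xa4 r4=0x27 r5=0x27  N=0 Z=0
after  6: r0=0x29 r1=0x27 r2=0x27 r3=0xa4 r4=0x0e r5=0x27  N=0 Z=0
after  7: r0=0x29 r1=0x27 r2=0xad r3=0xa4 r4=0x0e r5=0x27  N=1 Z=0
after  8: r0=0x29 r1=0x27 r2=0xad r3=0xa4 r4=0x0e r5=0x0e  N=0 Z=0
-- IRQ taken; context saved, return-PC = 9 --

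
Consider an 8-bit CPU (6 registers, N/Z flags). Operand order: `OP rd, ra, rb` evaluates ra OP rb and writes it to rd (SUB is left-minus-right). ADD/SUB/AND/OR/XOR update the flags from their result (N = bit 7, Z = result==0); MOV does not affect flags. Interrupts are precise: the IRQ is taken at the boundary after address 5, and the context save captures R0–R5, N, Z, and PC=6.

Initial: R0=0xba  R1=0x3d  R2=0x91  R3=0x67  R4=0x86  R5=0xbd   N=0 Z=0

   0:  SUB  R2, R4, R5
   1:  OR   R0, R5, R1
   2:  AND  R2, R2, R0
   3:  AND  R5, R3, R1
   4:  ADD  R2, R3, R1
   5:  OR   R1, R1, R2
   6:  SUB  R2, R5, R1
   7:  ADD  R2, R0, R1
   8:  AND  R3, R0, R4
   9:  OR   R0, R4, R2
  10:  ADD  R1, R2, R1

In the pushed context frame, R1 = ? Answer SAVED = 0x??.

after  0: R0=0xba R1=0x3d R2=0xc9 R3=0x67 R4=0x86 R5=0xbd  N=1 Z=0
after  1: R0=0xbd R1=0x3d R2=0xc9 R3=0x67 R4=0x86 R5=0xbd  N=1 Z=0
after  2: R0=0xbd R1=0x3d R2=0x89 R3=0x67 R4=0x86 R5=0xbd  N=1 Z=0
after  3: R0=0xbd R1=0x3d R2=0x89 R3=0x67 R4=0x86 R5=0x25  N=0 Z=0
after  4: R0=0xbd R1=0x3d R2=0xa4 R3=0x67 R4=0x86 R5=0x25  N=1 Z=0
after  5: R0=0xbd R1=0xbd R2=0xa4 R3=0x67 R4=0x86 R5=0x25  N=1 Z=0
-- IRQ taken; context saved, return-PC = 6 --

SAVED = 0xbd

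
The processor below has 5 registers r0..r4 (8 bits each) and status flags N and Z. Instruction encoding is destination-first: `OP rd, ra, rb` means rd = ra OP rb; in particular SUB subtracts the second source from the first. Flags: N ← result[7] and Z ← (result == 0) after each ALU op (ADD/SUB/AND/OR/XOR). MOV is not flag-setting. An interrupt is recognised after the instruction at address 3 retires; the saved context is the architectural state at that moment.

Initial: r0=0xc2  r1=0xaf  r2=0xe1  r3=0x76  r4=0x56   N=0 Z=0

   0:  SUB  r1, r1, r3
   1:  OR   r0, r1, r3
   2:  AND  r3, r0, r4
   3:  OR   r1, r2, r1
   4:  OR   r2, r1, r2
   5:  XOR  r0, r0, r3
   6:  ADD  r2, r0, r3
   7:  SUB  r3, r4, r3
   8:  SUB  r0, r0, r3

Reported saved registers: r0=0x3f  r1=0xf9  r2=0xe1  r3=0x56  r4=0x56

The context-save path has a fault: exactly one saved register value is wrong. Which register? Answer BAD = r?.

BAD = r0

after  0: r0=0xc2 r1=0x39 r2=0xe1 r3=0x76 r4=0x56  N=0 Z=0
after  1: r0=0x7f r1=0x39 r2=0xe1 r3=0x76 r4=0x56  N=0 Z=0
after  2: r0=0x7f r1=0x39 r2=0xe1 r3=0x56 r4=0x56  N=0 Z=0
after  3: r0=0x7f r1=0xf9 r2=0xe1 r3=0x56 r4=0x56  N=1 Z=0
-- IRQ taken; context saved, return-PC = 4 --
mismatch: r0: reported 0x3f vs actual 0x7f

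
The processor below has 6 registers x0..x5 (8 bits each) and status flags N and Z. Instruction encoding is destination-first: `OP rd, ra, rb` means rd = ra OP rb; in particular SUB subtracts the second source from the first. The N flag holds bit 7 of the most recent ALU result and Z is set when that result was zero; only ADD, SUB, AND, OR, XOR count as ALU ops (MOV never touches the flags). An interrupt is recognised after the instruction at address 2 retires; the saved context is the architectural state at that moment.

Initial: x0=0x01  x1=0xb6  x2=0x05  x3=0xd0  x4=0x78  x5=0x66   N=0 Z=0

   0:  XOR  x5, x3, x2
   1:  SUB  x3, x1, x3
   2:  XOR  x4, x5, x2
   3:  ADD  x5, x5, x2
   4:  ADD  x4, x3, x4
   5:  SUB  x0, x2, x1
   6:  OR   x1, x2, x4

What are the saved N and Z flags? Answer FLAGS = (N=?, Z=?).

FLAGS = (N=1, Z=0)

after  0: x0=0x01 x1=0xb6 x2=0x05 x3=0xd0 x4=0x78 x5=0xd5  N=1 Z=0
after  1: x0=0x01 x1=0xb6 x2=0x05 x3=0xe6 x4=0x78 x5=0xd5  N=1 Z=0
after  2: x0=0x01 x1=0xb6 x2=0x05 x3=0xe6 x4=0xd0 x5=0xd5  N=1 Z=0
-- IRQ taken; context saved, return-PC = 3 --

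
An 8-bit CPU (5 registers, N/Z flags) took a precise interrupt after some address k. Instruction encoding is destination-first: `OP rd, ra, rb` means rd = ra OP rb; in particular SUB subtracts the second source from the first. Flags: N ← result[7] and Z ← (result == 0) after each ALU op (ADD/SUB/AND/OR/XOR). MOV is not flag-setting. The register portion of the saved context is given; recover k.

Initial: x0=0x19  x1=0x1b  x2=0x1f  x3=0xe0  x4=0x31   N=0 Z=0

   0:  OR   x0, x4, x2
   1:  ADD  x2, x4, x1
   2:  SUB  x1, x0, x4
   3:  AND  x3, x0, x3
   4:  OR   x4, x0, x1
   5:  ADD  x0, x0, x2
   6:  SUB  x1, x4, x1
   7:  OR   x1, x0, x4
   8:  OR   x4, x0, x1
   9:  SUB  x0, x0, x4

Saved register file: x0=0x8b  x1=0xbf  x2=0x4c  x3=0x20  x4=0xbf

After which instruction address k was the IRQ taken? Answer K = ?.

K = 8

after  0: x0=0x3f x1=0x1b x2=0x1f x3=0xe0 x4=0x31  N=0 Z=0
after  1: x0=0x3f x1=0x1b x2=0x4c x3=0xe0 x4=0x31  N=0 Z=0
after  2: x0=0x3f x1=0x0e x2=0x4c x3=0xe0 x4=0x31  N=0 Z=0
after  3: x0=0x3f x1=0x0e x2=0x4c x3=0x20 x4=0x31  N=0 Z=0
after  4: x0=0x3f x1=0x0e x2=0x4c x3=0x20 x4=0x3f  N=0 Z=0
after  5: x0=0x8b x1=0x0e x2=0x4c x3=0x20 x4=0x3f  N=1 Z=0
after  6: x0=0x8b x1=0x31 x2=0x4c x3=0x20 x4=0x3f  N=0 Z=0
after  7: x0=0x8b x1=0xbf x2=0x4c x3=0x20 x4=0x3f  N=1 Z=0
after  8: x0=0x8b x1=0xbf x2=0x4c x3=0x20 x4=0xbf  N=1 Z=0
-- IRQ taken; context saved, return-PC = 9 --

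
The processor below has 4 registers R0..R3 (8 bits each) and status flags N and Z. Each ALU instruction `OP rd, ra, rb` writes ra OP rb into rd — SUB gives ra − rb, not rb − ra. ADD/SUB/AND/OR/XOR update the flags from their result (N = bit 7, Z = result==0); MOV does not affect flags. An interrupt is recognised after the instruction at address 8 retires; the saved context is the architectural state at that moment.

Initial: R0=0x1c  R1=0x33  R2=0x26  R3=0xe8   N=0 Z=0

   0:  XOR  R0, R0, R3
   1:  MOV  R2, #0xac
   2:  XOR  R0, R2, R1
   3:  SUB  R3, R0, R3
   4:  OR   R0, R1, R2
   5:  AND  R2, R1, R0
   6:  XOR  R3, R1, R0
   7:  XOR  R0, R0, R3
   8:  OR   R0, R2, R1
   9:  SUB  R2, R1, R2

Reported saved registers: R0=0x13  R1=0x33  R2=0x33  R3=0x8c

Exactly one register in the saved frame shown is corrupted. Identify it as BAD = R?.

after  0: R0=0xf4 R1=0x33 R2=0x26 R3=0xe8  N=1 Z=0
after  1: R0=0xf4 R1=0x33 R2=0xac R3=0xe8  N=1 Z=0
after  2: R0=0x9f R1=0x33 R2=0xac R3=0xe8  N=1 Z=0
after  3: R0=0x9f R1=0x33 R2=0xac R3=0xb7  N=1 Z=0
after  4: R0=0xbf R1=0x33 R2=0xac R3=0xb7  N=1 Z=0
after  5: R0=0xbf R1=0x33 R2=0x33 R3=0xb7  N=0 Z=0
after  6: R0=0xbf R1=0x33 R2=0x33 R3=0x8c  N=1 Z=0
after  7: R0=0x33 R1=0x33 R2=0x33 R3=0x8c  N=0 Z=0
after  8: R0=0x33 R1=0x33 R2=0x33 R3=0x8c  N=0 Z=0
-- IRQ taken; context saved, return-PC = 9 --
mismatch: R0: reported 0x13 vs actual 0x33

BAD = R0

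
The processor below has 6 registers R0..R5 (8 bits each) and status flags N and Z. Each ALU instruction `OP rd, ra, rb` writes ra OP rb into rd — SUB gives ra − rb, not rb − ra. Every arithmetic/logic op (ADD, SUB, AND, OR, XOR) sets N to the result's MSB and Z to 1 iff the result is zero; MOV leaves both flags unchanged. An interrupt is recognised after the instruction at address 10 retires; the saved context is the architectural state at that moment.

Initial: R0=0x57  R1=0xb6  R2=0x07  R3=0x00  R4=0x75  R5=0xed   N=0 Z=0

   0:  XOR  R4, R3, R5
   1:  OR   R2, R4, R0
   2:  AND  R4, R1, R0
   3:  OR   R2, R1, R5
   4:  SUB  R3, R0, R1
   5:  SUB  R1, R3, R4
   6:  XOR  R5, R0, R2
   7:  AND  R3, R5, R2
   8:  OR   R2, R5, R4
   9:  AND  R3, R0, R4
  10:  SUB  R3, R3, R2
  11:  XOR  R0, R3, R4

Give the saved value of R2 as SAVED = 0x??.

SAVED = 0xbe

after  0: R0=0x57 R1=0xb6 R2=0x07 R3=0x00 R4=0xed R5=0xed  N=1 Z=0
after  1: R0=0x57 R1=0xb6 R2=0xff R3=0x00 R4=0xed R5=0xed  N=1 Z=0
after  2: R0=0x57 R1=0xb6 R2=0xff R3=0x00 R4=0x16 R5=0xed  N=0 Z=0
after  3: R0=0x57 R1=0xb6 R2=0xff R3=0x00 R4=0x16 R5=0xed  N=1 Z=0
after  4: R0=0x57 R1=0xb6 R2=0xff R3=0xa1 R4=0x16 R5=0xed  N=1 Z=0
after  5: R0=0x57 R1=0x8b R2=0xff R3=0xa1 R4=0x16 R5=0xed  N=1 Z=0
after  6: R0=0x57 R1=0x8b R2=0xff R3=0xa1 R4=0x16 R5=0xa8  N=1 Z=0
after  7: R0=0x57 R1=0x8b R2=0xff R3=0xa8 R4=0x16 R5=0xa8  N=1 Z=0
after  8: R0=0x57 R1=0x8b R2=0xbe R3=0xa8 R4=0x16 R5=0xa8  N=1 Z=0
after  9: R0=0x57 R1=0x8b R2=0xbe R3=0x16 R4=0x16 R5=0xa8  N=0 Z=0
after 10: R0=0x57 R1=0x8b R2=0xbe R3=0x58 R4=0x16 R5=0xa8  N=0 Z=0
-- IRQ taken; context saved, return-PC = 11 --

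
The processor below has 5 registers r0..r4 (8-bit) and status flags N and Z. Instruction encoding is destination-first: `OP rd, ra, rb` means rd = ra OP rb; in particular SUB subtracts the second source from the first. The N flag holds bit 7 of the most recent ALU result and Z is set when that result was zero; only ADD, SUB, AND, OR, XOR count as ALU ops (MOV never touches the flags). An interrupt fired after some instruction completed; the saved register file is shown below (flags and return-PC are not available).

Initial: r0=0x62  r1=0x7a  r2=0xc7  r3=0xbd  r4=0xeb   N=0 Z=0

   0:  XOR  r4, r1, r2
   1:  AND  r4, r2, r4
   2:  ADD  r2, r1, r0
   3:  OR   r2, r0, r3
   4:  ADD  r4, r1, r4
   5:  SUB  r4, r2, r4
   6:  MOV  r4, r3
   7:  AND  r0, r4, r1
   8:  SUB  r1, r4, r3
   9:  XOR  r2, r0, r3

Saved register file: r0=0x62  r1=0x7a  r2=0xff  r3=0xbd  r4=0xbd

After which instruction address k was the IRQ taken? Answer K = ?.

K = 6

after  0: r0=0x62 r1=0x7a r2=0xc7 r3=0xbd r4=0xbd  N=1 Z=0
after  1: r0=0x62 r1=0x7a r2=0xc7 r3=0xbd r4=0x85  N=1 Z=0
after  2: r0=0x62 r1=0x7a r2=0xdc r3=0xbd r4=0x85  N=1 Z=0
after  3: r0=0x62 r1=0x7a r2=0xff r3=0xbd r4=0x85  N=1 Z=0
after  4: r0=0x62 r1=0x7a r2=0xff r3=0xbd r4=0xff  N=1 Z=0
after  5: r0=0x62 r1=0x7a r2=0xff r3=0xbd r4=0x00  N=0 Z=1
after  6: r0=0x62 r1=0x7a r2=0xff r3=0xbd r4=0xbd  N=0 Z=1
-- IRQ taken; context saved, return-PC = 7 --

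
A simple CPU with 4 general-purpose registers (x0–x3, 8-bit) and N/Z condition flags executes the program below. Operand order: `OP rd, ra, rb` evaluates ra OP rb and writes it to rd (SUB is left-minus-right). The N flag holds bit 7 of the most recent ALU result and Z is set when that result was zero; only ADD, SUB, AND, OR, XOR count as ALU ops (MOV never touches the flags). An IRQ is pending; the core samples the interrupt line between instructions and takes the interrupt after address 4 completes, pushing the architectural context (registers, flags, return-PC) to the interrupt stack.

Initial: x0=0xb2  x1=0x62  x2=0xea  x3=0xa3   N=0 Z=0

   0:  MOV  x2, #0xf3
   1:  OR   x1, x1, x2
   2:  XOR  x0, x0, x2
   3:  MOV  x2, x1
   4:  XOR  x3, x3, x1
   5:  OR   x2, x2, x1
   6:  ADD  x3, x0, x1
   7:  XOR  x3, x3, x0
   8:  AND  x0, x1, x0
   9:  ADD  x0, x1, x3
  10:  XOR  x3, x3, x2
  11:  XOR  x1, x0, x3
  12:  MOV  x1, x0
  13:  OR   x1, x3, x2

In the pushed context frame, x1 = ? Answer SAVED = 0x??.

after  0: x0=0xb2 x1=0x62 x2=0xf3 x3=0xa3  N=0 Z=0
after  1: x0=0xb2 x1=0xf3 x2=0xf3 x3=0xa3  N=1 Z=0
after  2: x0=0x41 x1=0xf3 x2=0xf3 x3=0xa3  N=0 Z=0
after  3: x0=0x41 x1=0xf3 x2=0xf3 x3=0xa3  N=0 Z=0
after  4: x0=0x41 x1=0xf3 x2=0xf3 x3=0x50  N=0 Z=0
-- IRQ taken; context saved, return-PC = 5 --

SAVED = 0xf3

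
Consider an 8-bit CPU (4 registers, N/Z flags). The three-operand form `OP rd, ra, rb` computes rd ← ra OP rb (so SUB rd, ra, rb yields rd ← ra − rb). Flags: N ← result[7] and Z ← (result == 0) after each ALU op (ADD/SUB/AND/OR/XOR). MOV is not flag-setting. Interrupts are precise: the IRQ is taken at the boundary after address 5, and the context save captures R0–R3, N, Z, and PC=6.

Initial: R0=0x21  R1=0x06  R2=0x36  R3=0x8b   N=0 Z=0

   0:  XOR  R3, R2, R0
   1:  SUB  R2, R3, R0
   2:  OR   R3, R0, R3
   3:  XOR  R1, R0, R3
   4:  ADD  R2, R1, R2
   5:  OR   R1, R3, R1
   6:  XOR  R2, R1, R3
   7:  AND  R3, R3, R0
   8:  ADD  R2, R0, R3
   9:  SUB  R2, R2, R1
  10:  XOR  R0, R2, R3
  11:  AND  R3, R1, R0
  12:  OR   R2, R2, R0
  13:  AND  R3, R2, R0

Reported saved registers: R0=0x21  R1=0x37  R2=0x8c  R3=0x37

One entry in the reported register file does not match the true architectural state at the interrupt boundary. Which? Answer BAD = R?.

BAD = R2

after  0: R0=0x21 R1=0x06 R2=0x36 R3=0x17  N=0 Z=0
after  1: R0=0x21 R1=0x06 R2=0xf6 R3=0x17  N=1 Z=0
after  2: R0=0x21 R1=0x06 R2=0xf6 R3=0x37  N=0 Z=0
after  3: R0=0x21 R1=0x16 R2=0xf6 R3=0x37  N=0 Z=0
after  4: R0=0x21 R1=0x16 R2=0x0c R3=0x37  N=0 Z=0
after  5: R0=0x21 R1=0x37 R2=0x0c R3=0x37  N=0 Z=0
-- IRQ taken; context saved, return-PC = 6 --
mismatch: R2: reported 0x8c vs actual 0x0c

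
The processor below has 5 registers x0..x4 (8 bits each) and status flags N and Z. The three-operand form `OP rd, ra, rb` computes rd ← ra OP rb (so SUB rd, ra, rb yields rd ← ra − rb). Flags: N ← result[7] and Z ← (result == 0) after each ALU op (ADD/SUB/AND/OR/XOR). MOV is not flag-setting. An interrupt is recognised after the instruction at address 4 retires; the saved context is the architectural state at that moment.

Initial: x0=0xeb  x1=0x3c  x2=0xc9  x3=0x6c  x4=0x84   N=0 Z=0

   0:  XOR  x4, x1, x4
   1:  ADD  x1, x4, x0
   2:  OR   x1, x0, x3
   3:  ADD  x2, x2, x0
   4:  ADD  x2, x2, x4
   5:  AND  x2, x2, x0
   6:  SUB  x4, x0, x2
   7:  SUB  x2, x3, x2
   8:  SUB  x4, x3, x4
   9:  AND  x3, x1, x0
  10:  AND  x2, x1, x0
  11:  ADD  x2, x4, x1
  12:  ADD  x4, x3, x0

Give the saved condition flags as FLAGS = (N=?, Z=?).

FLAGS = (N=0, Z=0)

after  0: x0=0xeb x1=0x3c x2=0xc9 x3=0x6c x4=0xb8  N=1 Z=0
after  1: x0=0xeb x1=0xa3 x2=0xc9 x3=0x6c x4=0xb8  N=1 Z=0
after  2: x0=0xeb x1=0xef x2=0xc9 x3=0x6c x4=0xb8  N=1 Z=0
after  3: x0=0xeb x1=0xef x2=0xb4 x3=0x6c x4=0xb8  N=1 Z=0
after  4: x0=0xeb x1=0xef x2=0x6c x3=0x6c x4=0xb8  N=0 Z=0
-- IRQ taken; context saved, return-PC = 5 --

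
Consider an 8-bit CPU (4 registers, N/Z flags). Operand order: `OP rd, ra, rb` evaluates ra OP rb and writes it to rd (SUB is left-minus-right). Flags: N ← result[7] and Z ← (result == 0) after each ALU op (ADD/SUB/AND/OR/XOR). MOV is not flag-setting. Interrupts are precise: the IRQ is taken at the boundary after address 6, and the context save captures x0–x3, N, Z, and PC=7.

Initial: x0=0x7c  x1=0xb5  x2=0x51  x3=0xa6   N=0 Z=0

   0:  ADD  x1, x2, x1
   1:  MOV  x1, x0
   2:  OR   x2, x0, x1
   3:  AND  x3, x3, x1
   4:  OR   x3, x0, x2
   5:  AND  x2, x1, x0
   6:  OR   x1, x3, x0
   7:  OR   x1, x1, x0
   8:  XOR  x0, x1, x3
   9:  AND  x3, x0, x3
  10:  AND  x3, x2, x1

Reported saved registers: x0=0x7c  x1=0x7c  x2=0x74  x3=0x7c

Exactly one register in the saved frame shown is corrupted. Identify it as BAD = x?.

after  0: x0=0x7c x1=0x06 x2=0x51 x3=0xa6  N=0 Z=0
after  1: x0=0x7c x1=0x7c x2=0x51 x3=0xa6  N=0 Z=0
after  2: x0=0x7c x1=0x7c x2=0x7c x3=0xa6  N=0 Z=0
after  3: x0=0x7c x1=0x7c x2=0x7c x3=0x24  N=0 Z=0
after  4: x0=0x7c x1=0x7c x2=0x7c x3=0x7c  N=0 Z=0
after  5: x0=0x7c x1=0x7c x2=0x7c x3=0x7c  N=0 Z=0
after  6: x0=0x7c x1=0x7c x2=0x7c x3=0x7c  N=0 Z=0
-- IRQ taken; context saved, return-PC = 7 --
mismatch: x2: reported 0x74 vs actual 0x7c

BAD = x2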